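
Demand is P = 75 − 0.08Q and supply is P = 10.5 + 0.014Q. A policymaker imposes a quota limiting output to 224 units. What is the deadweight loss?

10039.26

Competitive equilibrium: 75 − 0.08Q = 10.5 + 0.014Q → Q* = 686.1702, P* = 20.1064.
At Q = 224: demand price = 75 − 0.08·224 = 57.08; supply price = 10.5 + 0.014·224 = 13.636.
ΔQ = 686.1702 − 224 = 462.1702; wedge = 57.08 − 13.636 = 43.444.
DWL = ½ × 462.1702 × 43.444 = 10039.26.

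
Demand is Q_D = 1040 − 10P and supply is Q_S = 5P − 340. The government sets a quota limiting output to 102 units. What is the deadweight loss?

48.60

In inverse form: demand P = 104 − 0.1Q, supply P = 68 + 0.2Q.
Competitive equilibrium: 104 − 0.1Q = 68 + 0.2Q → Q* = 120, P* = 92.
At Q = 102: demand price = 104 − 0.1·102 = 93.8; supply price = 68 + 0.2·102 = 88.4.
ΔQ = 120 − 102 = 18; wedge = 93.8 − 88.4 = 5.4.
The triangle = ½ × 18 × 5.4 = 48.60.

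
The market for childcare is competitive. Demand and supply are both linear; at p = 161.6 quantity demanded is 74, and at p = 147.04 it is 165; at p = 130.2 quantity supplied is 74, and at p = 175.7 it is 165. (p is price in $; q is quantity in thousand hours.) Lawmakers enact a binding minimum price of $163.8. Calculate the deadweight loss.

$1241.08 thousand

Demand slope = (147.04 − 161.6)/(165 − 74) = −0.16, so p = 173.44 − 0.16q.
Supply slope = (175.7 − 130.2)/(165 − 74) = 0.5, so p = 93.2 + 0.5q.
Competitive equilibrium: 173.44 − 0.16q = 93.2 + 0.5q → q* = 121.5758, p* = 153.9879.
At the floor p = 163.8, quantity demanded = (173.44 − 163.8)/0.16 = 60.25.
Sellers' marginal cost at q' = 60.25: 93.2 + 0.5·60.25 = 123.325.
Δq = 121.5758 − 60.25 = 61.3258; wedge = 163.8 − 123.325 = 40.475.
Deadweight loss = ½ × 61.3258 × 40.475 = $1241.08 thousand.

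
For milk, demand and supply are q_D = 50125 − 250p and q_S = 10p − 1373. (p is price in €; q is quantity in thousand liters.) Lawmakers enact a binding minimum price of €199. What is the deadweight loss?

In inverse form: demand p = 200.5 − 0.004q, supply p = 137.3 + 0.1q.
Competitive equilibrium: 200.5 − 0.004q = 137.3 + 0.1q → q* = 607.6923, p* = 198.0692.
At the floor p = 199, quantity demanded = (200.5 − 199)/0.004 = 375.
Sellers' marginal cost at q' = 375: 137.3 + 0.1·375 = 174.8.
Δq = 607.6923 − 375 = 232.6923; wedge = 199 − 174.8 = 24.2.
Welfare loss = ½ × 232.6923 × 24.2 = €2815.58 thousand.

€2815.58 thousand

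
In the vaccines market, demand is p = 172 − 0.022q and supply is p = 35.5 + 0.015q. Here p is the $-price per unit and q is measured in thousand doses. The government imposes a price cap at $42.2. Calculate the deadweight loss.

Competitive equilibrium: 172 − 0.022q = 35.5 + 0.015q → q* = 3689.189189, p* = 90.837838.
At the ceiling p = 42.2, quantity supplied = (42.2 − 35.5)/0.015 = 446.666667.
Willingness to pay at q' = 446.666667: 172 − 0.022·446.666667 = 162.173333.
Δq = 3689.189189 − 446.666667 = 3242.522522; wedge = 162.173333 − 42.2 = 119.973333.
Welfare loss = ½ × 3242.522522 × 119.973333 = $194508.12 thousand.

$194508.12 thousand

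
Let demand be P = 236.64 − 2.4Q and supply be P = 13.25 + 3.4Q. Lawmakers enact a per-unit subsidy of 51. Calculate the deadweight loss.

224.22

Competitive equilibrium: 236.64 − 2.4Q = 13.25 + 3.4Q → Q* = 38.5155, P* = 144.2028.
The subsidy lowers effective supply by 51: P = 3.4Q − 37.75.
New quantity: 236.64 − 2.4Q = 3.4Q − 37.75 → Q' = 47.3086.
Overproduction ΔQ = 47.3086 − 38.5155 = 8.7931; wedge = subsidy = 51.
DWL = ½ × 8.7931 × 51 = 224.22.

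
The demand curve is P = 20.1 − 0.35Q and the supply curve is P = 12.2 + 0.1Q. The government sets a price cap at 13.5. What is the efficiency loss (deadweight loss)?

Competitive equilibrium: 20.1 − 0.35Q = 12.2 + 0.1Q → Q* = 17.5556, P* = 13.9556.
At the ceiling P = 13.5, quantity supplied = (13.5 − 12.2)/0.1 = 13.
Willingness to pay at Q' = 13: 20.1 − 0.35·13 = 15.55.
ΔQ = 17.5556 − 13 = 4.5556; wedge = 15.55 − 13.5 = 2.05.
Deadweight loss = ½ × 4.5556 × 2.05 = 4.67.

4.67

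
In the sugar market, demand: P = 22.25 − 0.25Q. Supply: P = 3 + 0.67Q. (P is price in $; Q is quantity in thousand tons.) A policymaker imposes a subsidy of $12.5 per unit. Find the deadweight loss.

Competitive equilibrium: 22.25 − 0.25Q = 3 + 0.67Q → Q* = 20.9239, P* = 17.019.
The subsidy lowers effective supply by 12.5: P = 0.67Q − 9.5.
New quantity: 22.25 − 0.25Q = 0.67Q − 9.5 → Q' = 34.5109.
Overproduction ΔQ = 34.5109 − 20.9239 = 13.587; wedge = subsidy = 12.5.
The triangle = ½ × 13.587 × 12.5 = $84.92 thousand.

$84.92 thousand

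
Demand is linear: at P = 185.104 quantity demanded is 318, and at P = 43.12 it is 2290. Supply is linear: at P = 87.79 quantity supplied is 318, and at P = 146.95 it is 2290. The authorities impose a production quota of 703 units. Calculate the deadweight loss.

16515.23

Demand slope = (43.12 − 185.104)/(2290 − 318) = −0.072, so P = 208 − 0.072Q.
Supply slope = (146.95 − 87.79)/(2290 − 318) = 0.03, so P = 78.25 + 0.03Q.
Competitive equilibrium: 208 − 0.072Q = 78.25 + 0.03Q → Q* = 1272.05882, P* = 116.41176.
At Q = 703: demand price = 208 − 0.072·703 = 157.384; supply price = 78.25 + 0.03·703 = 99.34.
ΔQ = 1272.05882 − 703 = 569.05882; wedge = 157.384 − 99.34 = 58.044.
Welfare loss = ½ × 569.05882 × 58.044 = 16515.23.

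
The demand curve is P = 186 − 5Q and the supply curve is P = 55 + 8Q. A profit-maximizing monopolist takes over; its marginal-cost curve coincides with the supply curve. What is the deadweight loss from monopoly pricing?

Competitive equilibrium: 186 − 5Q = 55 + 8Q → Q* = 10.0769, P* = 135.6154.
Marginal revenue: MR = 186 − 10Q. Set MR = MC: 186 − 10Q = 55 + 8Q → Q_m = 7.2778.
Price P_m = 186 − 5·7.2778 = 149.611; MC(Q_m) = 55 + 8·7.2778 = 113.2224.
Competitive Q* = 10.0769, so ΔQ = 2.7991; wedge = 149.611 − 113.2224 = 36.3886.
Welfare loss = ½ × 2.7991 × 36.3886 = 50.93.

50.93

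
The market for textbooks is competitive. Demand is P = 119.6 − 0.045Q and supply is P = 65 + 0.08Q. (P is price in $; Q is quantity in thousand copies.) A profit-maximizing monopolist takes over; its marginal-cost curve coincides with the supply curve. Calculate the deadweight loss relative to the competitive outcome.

Competitive equilibrium: 119.6 − 0.045Q = 65 + 0.08Q → Q* = 436.8, P* = 99.944.
Marginal revenue: MR = 119.6 − 0.09Q. Set MR = MC: 119.6 − 0.09Q = 65 + 0.08Q → Q_m = 321.1765.
Price P_m = 119.6 − 0.045·321.1765 = 105.1471; MC(Q_m) = 65 + 0.08·321.1765 = 90.6941.
Competitive Q* = 436.8, so ΔQ = 115.6235; wedge = 105.1471 − 90.6941 = 14.453.
DWL = ½ × 115.6235 × 14.453 = $835.55 thousand.

$835.55 thousand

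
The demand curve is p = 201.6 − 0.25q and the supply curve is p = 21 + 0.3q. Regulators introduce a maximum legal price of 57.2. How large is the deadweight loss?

11862.96

Competitive equilibrium: 201.6 − 0.25q = 21 + 0.3q → q* = 328.36364, p* = 119.50909.
At the ceiling p = 57.2, quantity supplied = (57.2 − 21)/0.3 = 120.66667.
Willingness to pay at q' = 120.66667: 201.6 − 0.25·120.66667 = 171.43333.
Δq = 328.36364 − 120.66667 = 207.69697; wedge = 171.43333 − 57.2 = 114.23333.
DWL = ½ × 207.69697 × 114.23333 = 11862.96.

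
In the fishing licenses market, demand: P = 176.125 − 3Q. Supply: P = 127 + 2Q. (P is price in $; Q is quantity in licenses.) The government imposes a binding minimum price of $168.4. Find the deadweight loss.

$131.41

Competitive equilibrium: 176.125 − 3Q = 127 + 2Q → Q* = 9.825, P* = 146.65.
At the floor P = 168.4, quantity demanded = (176.125 − 168.4)/3 = 2.575.
Sellers' marginal cost at Q' = 2.575: 127 + 2·2.575 = 132.15.
ΔQ = 9.825 − 2.575 = 7.25; wedge = 168.4 − 132.15 = 36.25.
The triangle = ½ × 7.25 × 36.25 = $131.41.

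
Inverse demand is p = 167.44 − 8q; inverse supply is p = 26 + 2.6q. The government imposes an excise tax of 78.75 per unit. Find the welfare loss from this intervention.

292.53

Competitive equilibrium: 167.44 − 8q = 26 + 2.6q → q* = 13.3434, p* = 60.69283.
With the tax, the buyer price exceeds the seller price by 78.75: (167.44 − 8q) − (26 + 2.6q) = 78.75 → q' = 5.91415.
Δq = 13.3434 − 5.91415 = 7.42925; the wedge equals the tax, 78.75.
Welfare loss = ½ × 7.42925 × 78.75 = 292.53.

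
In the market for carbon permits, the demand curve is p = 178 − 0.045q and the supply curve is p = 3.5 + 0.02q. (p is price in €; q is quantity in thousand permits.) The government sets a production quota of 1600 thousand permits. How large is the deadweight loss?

Competitive equilibrium: 178 − 0.045q = 3.5 + 0.02q → q* = 2684.6154, p* = 57.1923.
At q = 1600: demand price = 178 − 0.045·1600 = 106; supply price = 3.5 + 0.02·1600 = 35.5.
Δq = 2684.6154 − 1600 = 1084.6154; wedge = 106 − 35.5 = 70.5.
Deadweight loss = ½ × 1084.6154 × 70.5 = €38232.69 thousand.

€38232.69 thousand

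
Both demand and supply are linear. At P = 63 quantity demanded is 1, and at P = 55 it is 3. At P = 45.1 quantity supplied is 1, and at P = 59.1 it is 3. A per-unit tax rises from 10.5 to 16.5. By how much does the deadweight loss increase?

7.36

Demand slope = (55 − 63)/(3 − 1) = −4, so P = 67 − 4Q.
Supply slope = (59.1 − 45.1)/(3 − 1) = 7, so P = 38.1 + 7Q.
Competitive equilibrium: 67 − 4Q = 38.1 + 7Q → Q* = 2.6273, P* = 56.4909.
For a per-unit tax t: ΔQ = t/11, so DWL = ½·t·(t/11) = t²/22.
At t = 10.5: DWL = 5.011. At t = 16.5: DWL = 12.375.
Increase = 12.375 − 5.011 = 7.36.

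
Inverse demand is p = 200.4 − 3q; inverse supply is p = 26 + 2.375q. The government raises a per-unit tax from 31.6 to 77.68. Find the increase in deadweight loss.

468.43

Competitive equilibrium: 200.4 − 3q = 26 + 2.375q → q* = 32.4465, p* = 103.0605.
For a per-unit tax t: Δq = t/5.375, so DWL = ½·t·(t/5.375) = t²/10.75.
At t = 31.6: DWL = 92.889. At t = 77.68: DWL = 561.319.
Increase = 561.319 − 92.889 = 468.43.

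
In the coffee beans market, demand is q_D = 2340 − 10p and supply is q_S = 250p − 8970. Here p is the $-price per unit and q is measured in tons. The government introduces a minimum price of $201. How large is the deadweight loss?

In inverse form: demand p = 234 − 0.1q, supply p = 35.88 + 0.004q.
Competitive equilibrium: 234 − 0.1q = 35.88 + 0.004q → q* = 1905, p* = 43.5.
At the floor p = 201, quantity demanded = (234 − 201)/0.1 = 330.
Sellers' marginal cost at q' = 330: 35.88 + 0.004·330 = 37.2.
Δq = 1905 − 330 = 1575; wedge = 201 − 37.2 = 163.8.
DWL = ½ × 1575 × 163.8 = $128992.50.

$128992.50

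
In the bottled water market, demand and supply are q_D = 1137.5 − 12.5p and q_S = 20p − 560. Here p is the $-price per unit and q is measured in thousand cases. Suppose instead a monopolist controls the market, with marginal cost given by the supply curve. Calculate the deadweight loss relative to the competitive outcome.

In inverse form: demand p = 91 − 0.08q, supply p = 28 + 0.05q.
Competitive equilibrium: 91 − 0.08q = 28 + 0.05q → q* = 484.6154, p* = 52.2308.
Marginal revenue: MR = 91 − 0.16q. Set MR = MC: 91 − 0.16q = 28 + 0.05q → q_m = 300.
Price p_m = 91 − 0.08·300 = 67; MC(q_m) = 28 + 0.05·300 = 43.
Competitive q* = 484.6154, so Δq = 184.6154; wedge = 67 − 43 = 24.
Welfare loss = ½ × 184.6154 × 24 = $2215.38 thousand.

$2215.38 thousand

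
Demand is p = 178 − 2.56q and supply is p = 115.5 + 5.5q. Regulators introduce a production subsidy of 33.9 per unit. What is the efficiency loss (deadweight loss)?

71.29

Competitive equilibrium: 178 − 2.56q = 115.5 + 5.5q → q* = 7.7543, p* = 158.1489.
The subsidy lowers effective supply by 33.9: p = 81.6 + 5.5q.
New quantity: 178 − 2.56q = 81.6 + 5.5q → q' = 11.9603.
Overproduction Δq = 11.9603 − 7.7543 = 4.206; wedge = subsidy = 33.9.
The triangle = ½ × 4.206 × 33.9 = 71.29.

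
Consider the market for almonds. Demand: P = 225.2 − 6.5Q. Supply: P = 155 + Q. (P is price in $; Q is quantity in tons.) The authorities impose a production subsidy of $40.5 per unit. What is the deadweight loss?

$109.35

Competitive equilibrium: 225.2 − 6.5Q = 155 + Q → Q* = 9.36, P* = 164.36.
The subsidy lowers effective supply by 40.5: P = 114.5 + Q.
New quantity: 225.2 − 6.5Q = 114.5 + Q → Q' = 14.76.
Overproduction ΔQ = 14.76 − 9.36 = 5.4; wedge = subsidy = 40.5.
The triangle = ½ × 5.4 × 40.5 = $109.35.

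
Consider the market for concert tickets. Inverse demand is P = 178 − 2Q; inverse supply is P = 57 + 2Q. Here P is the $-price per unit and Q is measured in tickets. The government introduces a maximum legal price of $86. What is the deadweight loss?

$496.125

Competitive equilibrium: 178 − 2Q = 57 + 2Q → Q* = 30.25, P* = 117.5.
At the ceiling P = 86, quantity supplied = (86 − 57)/2 = 14.5.
Willingness to pay at Q' = 14.5: 178 − 2·14.5 = 149.
ΔQ = 30.25 − 14.5 = 15.75; wedge = 149 − 86 = 63.
The triangle = ½ × 15.75 × 63 = $496.125.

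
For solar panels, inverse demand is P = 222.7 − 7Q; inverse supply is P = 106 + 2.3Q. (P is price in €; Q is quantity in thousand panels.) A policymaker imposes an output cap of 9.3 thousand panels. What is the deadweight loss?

€49.07 thousand

Competitive equilibrium: 222.7 − 7Q = 106 + 2.3Q → Q* = 12.5484, P* = 134.8613.
At Q = 9.3: demand price = 222.7 − 7·9.3 = 157.6; supply price = 106 + 2.3·9.3 = 127.39.
ΔQ = 12.5484 − 9.3 = 3.2484; wedge = 157.6 − 127.39 = 30.21.
Welfare loss = ½ × 3.2484 × 30.21 = €49.07 thousand.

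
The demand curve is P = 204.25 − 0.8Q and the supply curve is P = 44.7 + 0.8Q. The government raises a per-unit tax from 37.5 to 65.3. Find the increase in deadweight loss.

Competitive equilibrium: 204.25 − 0.8Q = 44.7 + 0.8Q → Q* = 99.7188, P* = 124.475.
For a per-unit tax t: ΔQ = t/1.6, so DWL = ½·t·(t/1.6) = t²/3.2.
At t = 37.5: DWL = 439.453. At t = 65.3: DWL = 1332.528.
Increase = 1332.528 − 439.453 = 893.075.

893.075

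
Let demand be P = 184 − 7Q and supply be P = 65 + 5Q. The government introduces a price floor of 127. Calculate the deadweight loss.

Competitive equilibrium: 184 − 7Q = 65 + 5Q → Q* = 9.9167, P* = 114.5833.
At the floor P = 127, quantity demanded = (184 − 127)/7 = 8.1429.
Sellers' marginal cost at Q' = 8.1429: 65 + 5·8.1429 = 105.7145.
ΔQ = 9.9167 − 8.1429 = 1.7738; wedge = 127 − 105.7145 = 21.2855.
Deadweight loss = ½ × 1.7738 × 21.2855 = 18.88.

18.88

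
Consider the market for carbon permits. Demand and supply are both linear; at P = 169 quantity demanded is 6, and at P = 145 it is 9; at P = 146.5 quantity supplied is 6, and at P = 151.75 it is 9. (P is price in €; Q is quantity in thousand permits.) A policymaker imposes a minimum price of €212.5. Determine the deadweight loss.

Demand slope = (145 − 169)/(9 − 6) = −8, so P = 217 − 8Q.
Supply slope = (151.75 − 146.5)/(9 − 6) = 1.75, so P = 136 + 1.75Q.
Competitive equilibrium: 217 − 8Q = 136 + 1.75Q → Q* = 8.3077, P* = 150.5385.
At the floor P = 212.5, quantity demanded = (217 − 212.5)/8 = 0.5625.
Sellers' marginal cost at Q' = 0.5625: 136 + 1.75·0.5625 = 136.9844.
ΔQ = 8.3077 − 0.5625 = 7.7452; wedge = 212.5 − 136.9844 = 75.5156.
Welfare loss = ½ × 7.7452 × 75.5156 = €292.44 thousand.

€292.44 thousand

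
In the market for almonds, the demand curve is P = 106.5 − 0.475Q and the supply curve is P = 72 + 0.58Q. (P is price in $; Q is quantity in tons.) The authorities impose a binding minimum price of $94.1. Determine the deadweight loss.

Competitive equilibrium: 106.5 − 0.475Q = 72 + 0.58Q → Q* = 32.7014, P* = 90.9668.
At the floor P = 94.1, quantity demanded = (106.5 − 94.1)/0.475 = 26.1053.
Sellers' marginal cost at Q' = 26.1053: 72 + 0.58·26.1053 = 87.1411.
ΔQ = 32.7014 − 26.1053 = 6.5961; wedge = 94.1 − 87.1411 = 6.9589.
Welfare loss = ½ × 6.5961 × 6.9589 = $22.95.

$22.95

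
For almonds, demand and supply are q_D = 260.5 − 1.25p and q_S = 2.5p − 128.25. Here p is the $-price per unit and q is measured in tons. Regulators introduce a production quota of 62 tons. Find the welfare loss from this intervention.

In inverse form: demand p = 208.4 − 0.8q, supply p = 51.3 + 0.4q.
Competitive equilibrium: 208.4 − 0.8q = 51.3 + 0.4q → q* = 130.91667, p* = 103.66667.
At q = 62: demand price = 208.4 − 0.8·62 = 158.8; supply price = 51.3 + 0.4·62 = 76.1.
Δq = 130.91667 − 62 = 68.91667; wedge = 158.8 − 76.1 = 82.7.
Welfare loss = ½ × 68.91667 × 82.7 = $2849.70.

$2849.70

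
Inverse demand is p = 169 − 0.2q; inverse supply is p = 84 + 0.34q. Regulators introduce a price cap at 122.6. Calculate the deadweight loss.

Competitive equilibrium: 169 − 0.2q = 84 + 0.34q → q* = 157.40741, p* = 137.51852.
At the ceiling p = 122.6, quantity supplied = (122.6 − 84)/0.34 = 113.52941.
Willingness to pay at q' = 113.52941: 169 − 0.2·113.52941 = 146.29412.
Δq = 157.40741 − 113.52941 = 43.878; wedge = 146.29412 − 122.6 = 23.69412.
DWL = ½ × 43.878 × 23.69412 = 519.83.

519.83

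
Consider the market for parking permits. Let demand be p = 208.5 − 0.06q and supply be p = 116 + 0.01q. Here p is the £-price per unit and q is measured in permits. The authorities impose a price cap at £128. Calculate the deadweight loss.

£516.07

Competitive equilibrium: 208.5 − 0.06q = 116 + 0.01q → q* = 1321.4286, p* = 129.2143.
At the ceiling p = 128, quantity supplied = (128 − 116)/0.01 = 1200.
Willingness to pay at q' = 1200: 208.5 − 0.06·1200 = 136.5.
Δq = 1321.4286 − 1200 = 121.4286; wedge = 136.5 − 128 = 8.5.
Welfare loss = ½ × 121.4286 × 8.5 = £516.07.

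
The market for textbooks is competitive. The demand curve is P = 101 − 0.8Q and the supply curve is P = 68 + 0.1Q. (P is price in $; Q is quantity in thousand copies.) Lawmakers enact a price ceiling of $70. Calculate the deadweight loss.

$125 thousand

Competitive equilibrium: 101 − 0.8Q = 68 + 0.1Q → Q* = 36.6667, P* = 71.6667.
At the ceiling P = 70, quantity supplied = (70 − 68)/0.1 = 20.
Willingness to pay at Q' = 20: 101 − 0.8·20 = 85.
ΔQ = 36.6667 − 20 = 16.6667; wedge = 85 − 70 = 15.
The triangle = ½ × 16.6667 × 15 = $125 thousand.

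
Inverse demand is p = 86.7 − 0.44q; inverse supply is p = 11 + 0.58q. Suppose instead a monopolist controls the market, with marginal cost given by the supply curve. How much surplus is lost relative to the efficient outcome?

255.13

Competitive equilibrium: 86.7 − 0.44q = 11 + 0.58q → q* = 74.2157, p* = 54.0451.
Marginal revenue: MR = 86.7 − 0.88q. Set MR = MC: 86.7 − 0.88q = 11 + 0.58q → q_m = 51.8493.
Price p_m = 86.7 − 0.44·51.8493 = 63.8863; MC(q_m) = 11 + 0.58·51.8493 = 41.0726.
Competitive q* = 74.2157, so Δq = 22.3664; wedge = 63.8863 − 41.0726 = 22.8137.
Welfare loss = ½ × 22.3664 × 22.8137 = 255.13.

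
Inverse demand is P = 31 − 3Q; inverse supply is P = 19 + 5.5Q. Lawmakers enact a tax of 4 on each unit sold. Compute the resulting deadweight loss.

0.94

Competitive equilibrium: 31 − 3Q = 19 + 5.5Q → Q* = 1.4118, P* = 26.7647.
With the tax, the buyer price exceeds the seller price by 4: (31 − 3Q) − (19 + 5.5Q) = 4 → Q' = 0.9412.
ΔQ = 1.4118 − 0.9412 = 0.4706; the wedge equals the tax, 4.
Welfare loss = ½ × 0.4706 × 4 = 0.94.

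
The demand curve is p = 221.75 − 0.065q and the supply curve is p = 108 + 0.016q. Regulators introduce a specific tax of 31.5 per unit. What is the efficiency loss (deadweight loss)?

Competitive equilibrium: 221.75 − 0.065q = 108 + 0.016q → q* = 1404.321, p* = 130.4691.
With the tax, the buyer price exceeds the seller price by 31.5: (221.75 − 0.065q) − (108 + 0.016q) = 31.5 → q' = 1015.4321.
Δq = 1404.321 − 1015.4321 = 388.8889; the wedge equals the tax, 31.5.
Deadweight loss = ½ × 388.8889 × 31.5 = 6125.

6125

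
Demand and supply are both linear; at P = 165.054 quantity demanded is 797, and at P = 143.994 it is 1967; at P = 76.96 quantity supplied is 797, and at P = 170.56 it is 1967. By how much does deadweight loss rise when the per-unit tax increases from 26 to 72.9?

Demand slope = (143.994 − 165.054)/(1967 − 797) = −0.018, so P = 179.4 − 0.018Q.
Supply slope = (170.56 − 76.96)/(1967 − 797) = 0.08, so P = 13.2 + 0.08Q.
Competitive equilibrium: 179.4 − 0.018Q = 13.2 + 0.08Q → Q* = 1695.9184, P* = 148.8735.
For a per-unit tax t: ΔQ = t/0.098, so DWL = ½·t·(t/0.098) = t²/0.196.
At t = 26: DWL = 3448.98. At t = 72.9: DWL = 27114.337.
Increase = 27114.337 − 3448.98 = 23665.36.

23665.36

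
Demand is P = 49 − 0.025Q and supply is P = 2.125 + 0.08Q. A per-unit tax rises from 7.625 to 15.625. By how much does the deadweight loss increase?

Competitive equilibrium: 49 − 0.025Q = 2.125 + 0.08Q → Q* = 446.4286, P* = 37.8393.
For a per-unit tax t: ΔQ = t/0.105, so DWL = ½·t·(t/0.105) = t²/0.21.
At t = 7.625: DWL = 276.86. At t = 15.625: DWL = 1162.574.
Increase = 1162.574 − 276.86 = 885.71.

885.71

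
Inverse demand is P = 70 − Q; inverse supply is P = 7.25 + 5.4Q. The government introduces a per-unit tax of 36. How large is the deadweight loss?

Competitive equilibrium: 70 − Q = 7.25 + 5.4Q → Q* = 9.8047, P* = 60.1953.
With the tax, the buyer price exceeds the seller price by 36: (70 − Q) − (7.25 + 5.4Q) = 36 → Q' = 4.1797.
ΔQ = 9.8047 − 4.1797 = 5.625; the wedge equals the tax, 36.
Welfare loss = ½ × 5.625 × 36 = 101.25.

101.25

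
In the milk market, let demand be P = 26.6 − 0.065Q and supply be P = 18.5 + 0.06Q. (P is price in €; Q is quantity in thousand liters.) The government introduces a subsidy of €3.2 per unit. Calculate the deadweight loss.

€40.96 thousand

Competitive equilibrium: 26.6 − 0.065Q = 18.5 + 0.06Q → Q* = 64.8, P* = 22.388.
The subsidy lowers effective supply by 3.2: P = 15.3 + 0.06Q.
New quantity: 26.6 − 0.065Q = 15.3 + 0.06Q → Q' = 90.4.
Overproduction ΔQ = 90.4 − 64.8 = 25.6; wedge = subsidy = 3.2.
Welfare loss = ½ × 25.6 × 3.2 = €40.96 thousand.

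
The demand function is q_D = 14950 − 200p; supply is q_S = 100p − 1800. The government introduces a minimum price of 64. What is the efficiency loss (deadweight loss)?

20008.33

In inverse form: demand p = 74.75 − 0.005q, supply p = 18 + 0.01q.
Competitive equilibrium: 74.75 − 0.005q = 18 + 0.01q → q* = 3783.3333, p* = 55.8333.
At the floor p = 64, quantity demanded = (74.75 − 64)/0.005 = 2150.
Sellers' marginal cost at q' = 2150: 18 + 0.01·2150 = 39.5.
Δq = 3783.3333 − 2150 = 1633.3333; wedge = 64 − 39.5 = 24.5.
The triangle = ½ × 1633.3333 × 24.5 = 20008.33.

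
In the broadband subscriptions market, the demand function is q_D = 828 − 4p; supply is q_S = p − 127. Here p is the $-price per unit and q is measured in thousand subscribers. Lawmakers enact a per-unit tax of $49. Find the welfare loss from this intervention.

In inverse form: demand p = 207 − 0.25q, supply p = 127 + q.
Competitive equilibrium: 207 − 0.25q = 127 + q → q* = 64, p* = 191.
With the tax, the buyer price exceeds the seller price by 49: (207 − 0.25q) − (127 + q) = 49 → q' = 24.8.
Δq = 64 − 24.8 = 39.2; the wedge equals the tax, 49.
The triangle = ½ × 39.2 × 49 = $960.40 thousand.

$960.40 thousand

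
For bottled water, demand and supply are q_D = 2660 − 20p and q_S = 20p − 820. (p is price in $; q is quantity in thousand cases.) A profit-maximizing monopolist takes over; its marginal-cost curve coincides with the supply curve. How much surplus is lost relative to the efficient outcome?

$4702.22 thousand

In inverse form: demand p = 133 − 0.05q, supply p = 41 + 0.05q.
Competitive equilibrium: 133 − 0.05q = 41 + 0.05q → q* = 920, p* = 87.
Marginal revenue: MR = 133 − 0.1q. Set MR = MC: 133 − 0.1q = 41 + 0.05q → q_m = 613.33333.
Price p_m = 133 − 0.05·613.33333 = 102.33333; MC(q_m) = 41 + 0.05·613.33333 = 71.66667.
Competitive q* = 920, so Δq = 306.66667; wedge = 102.33333 − 71.66667 = 30.66666.
DWL = ½ × 306.66667 × 30.66666 = $4702.22 thousand.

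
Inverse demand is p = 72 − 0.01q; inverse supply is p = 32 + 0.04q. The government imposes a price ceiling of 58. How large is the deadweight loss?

Competitive equilibrium: 72 − 0.01q = 32 + 0.04q → q* = 800, p* = 64.
At the ceiling p = 58, quantity supplied = (58 − 32)/0.04 = 650.
Willingness to pay at q' = 650: 72 − 0.01·650 = 65.5.
Δq = 800 − 650 = 150; wedge = 65.5 − 58 = 7.5.
The triangle = ½ × 150 × 7.5 = 562.50.

562.50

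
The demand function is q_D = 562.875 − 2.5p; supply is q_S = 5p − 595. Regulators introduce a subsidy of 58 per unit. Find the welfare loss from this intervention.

In inverse form: demand p = 225.15 − 0.4q, supply p = 119 + 0.2q.
Competitive equilibrium: 225.15 − 0.4q = 119 + 0.2q → q* = 176.9167, p* = 154.3833.
The subsidy lowers effective supply by 58: p = 61 + 0.2q.
New quantity: 225.15 − 0.4q = 61 + 0.2q → q' = 273.5833.
Overproduction Δq = 273.5833 − 176.9167 = 96.6666; wedge = subsidy = 58.
Welfare loss = ½ × 96.6666 × 58 = 2803.33.

2803.33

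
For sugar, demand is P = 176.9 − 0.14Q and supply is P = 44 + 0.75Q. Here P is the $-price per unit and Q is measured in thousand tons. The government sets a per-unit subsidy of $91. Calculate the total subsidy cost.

Competitive equilibrium: 176.9 − 0.14Q = 44 + 0.75Q → Q* = 149.32584, P* = 155.99438.
The subsidy lowers effective supply by 91: P = 0.75Q − 47.
New quantity: 176.9 − 0.14Q = 0.75Q − 47 → Q' = 251.57303.
Total subsidy cost = 91 × 251.57303 = $22893.15 thousand.

$22893.15 thousand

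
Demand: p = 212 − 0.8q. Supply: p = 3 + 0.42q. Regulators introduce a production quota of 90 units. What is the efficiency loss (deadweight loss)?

4033.05

Competitive equilibrium: 212 − 0.8q = 3 + 0.42q → q* = 171.3115, p* = 74.9508.
At q = 90: demand price = 212 − 0.8·90 = 140; supply price = 3 + 0.42·90 = 40.8.
Δq = 171.3115 − 90 = 81.3115; wedge = 140 − 40.8 = 99.2.
Welfare loss = ½ × 81.3115 × 99.2 = 4033.05.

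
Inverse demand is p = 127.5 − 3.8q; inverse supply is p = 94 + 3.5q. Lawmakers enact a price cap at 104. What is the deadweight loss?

Competitive equilibrium: 127.5 − 3.8q = 94 + 3.5q → q* = 4.589, p* = 110.0616.
At the ceiling p = 104, quantity supplied = (104 − 94)/3.5 = 2.8571.
Willingness to pay at q' = 2.8571: 127.5 − 3.8·2.8571 = 116.643.
Δq = 4.589 − 2.8571 = 1.7319; wedge = 116.643 − 104 = 12.643.
The triangle = ½ × 1.7319 × 12.643 = 10.95.

10.95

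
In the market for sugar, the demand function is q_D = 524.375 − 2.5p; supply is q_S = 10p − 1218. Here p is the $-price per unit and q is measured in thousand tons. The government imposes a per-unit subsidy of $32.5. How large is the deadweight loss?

In inverse form: demand p = 209.75 − 0.4q, supply p = 121.8 + 0.1q.
Competitive equilibrium: 209.75 − 0.4q = 121.8 + 0.1q → q* = 175.9, p* = 139.39.
The subsidy lowers effective supply by 32.5: p = 89.3 + 0.1q.
New quantity: 209.75 − 0.4q = 89.3 + 0.1q → q' = 240.9.
Overproduction Δq = 240.9 − 175.9 = 65; wedge = subsidy = 32.5.
Welfare loss = ½ × 65 × 32.5 = $1056.25 thousand.

$1056.25 thousand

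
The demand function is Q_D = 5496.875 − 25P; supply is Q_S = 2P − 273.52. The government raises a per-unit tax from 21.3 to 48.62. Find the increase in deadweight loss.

In inverse form: demand P = 219.875 − 0.04Q, supply P = 136.76 + 0.5Q.
Competitive equilibrium: 219.875 − 0.04Q = 136.76 + 0.5Q → Q* = 153.9167, P* = 213.7183.
For a per-unit tax t: ΔQ = t/0.54, so DWL = ½·t·(t/0.54) = t²/1.08.
At t = 21.3: DWL = 420.083. At t = 48.62: DWL = 2188.8.
Increase = 2188.8 − 420.083 = 1768.72.

1768.72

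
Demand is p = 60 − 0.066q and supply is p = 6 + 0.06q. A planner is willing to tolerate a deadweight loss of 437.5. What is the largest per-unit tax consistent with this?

10.5

Competitive equilibrium: 60 − 0.066q = 6 + 0.06q → q* = 428.5714, p* = 31.7143.
A tax t gives Δq = t/0.126 and wedge t, so DWL = t²/0.252.
t²/0.252 = 437.5 → t² = 110.25 → t = 10.5.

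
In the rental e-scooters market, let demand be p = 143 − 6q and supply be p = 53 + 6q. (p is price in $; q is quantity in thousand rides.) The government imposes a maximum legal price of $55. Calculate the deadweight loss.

$308.17 thousand

Competitive equilibrium: 143 − 6q = 53 + 6q → q* = 7.5, p* = 98.
At the ceiling p = 55, quantity supplied = (55 − 53)/6 = 0.3333.
Willingness to pay at q' = 0.3333: 143 − 6·0.3333 = 141.0002.
Δq = 7.5 − 0.3333 = 7.1667; wedge = 141.0002 − 55 = 86.0002.
Welfare loss = ½ × 7.1667 × 86.0002 = $308.17 thousand.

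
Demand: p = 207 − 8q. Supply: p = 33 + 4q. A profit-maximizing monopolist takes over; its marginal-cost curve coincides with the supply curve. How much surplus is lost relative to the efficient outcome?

Competitive equilibrium: 207 − 8q = 33 + 4q → q* = 14.5, p* = 91.
Marginal revenue: MR = 207 − 16q. Set MR = MC: 207 − 16q = 33 + 4q → q_m = 8.7.
Price p_m = 207 − 8·8.7 = 137.4; MC(q_m) = 33 + 4·8.7 = 67.8.
Competitive q* = 14.5, so Δq = 5.8; wedge = 137.4 − 67.8 = 69.6.
Deadweight loss = ½ × 5.8 × 69.6 = 201.84.

201.84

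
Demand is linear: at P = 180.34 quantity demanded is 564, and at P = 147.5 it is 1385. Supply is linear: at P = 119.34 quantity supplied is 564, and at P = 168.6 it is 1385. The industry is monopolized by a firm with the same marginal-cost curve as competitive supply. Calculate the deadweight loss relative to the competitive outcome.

5625.62

Demand slope = (147.5 − 180.34)/(1385 − 564) = −0.04, so P = 202.9 − 0.04Q.
Supply slope = (168.6 − 119.34)/(1385 − 564) = 0.06, so P = 85.5 + 0.06Q.
Competitive equilibrium: 202.9 − 0.04Q = 85.5 + 0.06Q → Q* = 1174, P* = 155.94.
Marginal revenue: MR = 202.9 − 0.08Q. Set MR = MC: 202.9 − 0.08Q = 85.5 + 0.06Q → Q_m = 838.57143.
Price P_m = 202.9 − 0.04·838.57143 = 169.35714; MC(Q_m) = 85.5 + 0.06·838.57143 = 135.81429.
Competitive Q* = 1174, so ΔQ = 335.42857; wedge = 169.35714 − 135.81429 = 33.54285.
Deadweight loss = ½ × 335.42857 × 33.54285 = 5625.62.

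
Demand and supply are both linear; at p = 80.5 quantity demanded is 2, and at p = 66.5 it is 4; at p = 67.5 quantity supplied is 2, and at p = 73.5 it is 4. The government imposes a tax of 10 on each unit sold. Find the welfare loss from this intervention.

Demand slope = (66.5 − 80.5)/(4 − 2) = −7, so p = 94.5 − 7q.
Supply slope = (73.5 − 67.5)/(4 − 2) = 3, so p = 61.5 + 3q.
Competitive equilibrium: 94.5 − 7q = 61.5 + 3q → q* = 3.3, p* = 71.4.
With the tax, the buyer price exceeds the seller price by 10: (94.5 − 7q) − (61.5 + 3q) = 10 → q' = 2.3.
Δq = 3.3 − 2.3 = 1; the wedge equals the tax, 10.
The triangle = ½ × 1 × 10 = 5.

5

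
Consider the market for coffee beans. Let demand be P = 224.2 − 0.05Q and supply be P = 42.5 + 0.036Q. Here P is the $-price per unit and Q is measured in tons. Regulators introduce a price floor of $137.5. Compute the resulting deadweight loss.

$6169.74

Competitive equilibrium: 224.2 − 0.05Q = 42.5 + 0.036Q → Q* = 2112.7907, P* = 118.5605.
At the floor P = 137.5, quantity demanded = (224.2 − 137.5)/0.05 = 1734.
Sellers' marginal cost at Q' = 1734: 42.5 + 0.036·1734 = 104.924.
ΔQ = 2112.7907 − 1734 = 378.7907; wedge = 137.5 − 104.924 = 32.576.
Deadweight loss = ½ × 378.7907 × 32.576 = $6169.74.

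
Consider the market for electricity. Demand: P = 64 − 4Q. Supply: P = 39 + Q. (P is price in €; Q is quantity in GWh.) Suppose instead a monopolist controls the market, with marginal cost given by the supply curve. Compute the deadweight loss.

€12.35

Competitive equilibrium: 64 − 4Q = 39 + Q → Q* = 5, P* = 44.
Marginal revenue: MR = 64 − 8Q. Set MR = MC: 64 − 8Q = 39 + Q → Q_m = 2.7778.
Price P_m = 64 − 4·2.7778 = 52.8888; MC(Q_m) = 39 + 1·2.7778 = 41.7778.
Competitive Q* = 5, so ΔQ = 2.2222; wedge = 52.8888 − 41.7778 = 11.111.
DWL = ½ × 2.2222 × 11.111 = €12.35.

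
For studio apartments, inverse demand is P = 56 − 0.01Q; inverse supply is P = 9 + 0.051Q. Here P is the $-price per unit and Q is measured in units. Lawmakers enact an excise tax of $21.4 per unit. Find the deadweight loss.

Competitive equilibrium: 56 − 0.01Q = 9 + 0.051Q → Q* = 770.4918, P* = 48.2951.
With the tax, the buyer price exceeds the seller price by 21.4: (56 − 0.01Q) − (9 + 0.051Q) = 21.4 → Q' = 419.6721.
ΔQ = 770.4918 − 419.6721 = 350.8197; the wedge equals the tax, 21.4.
The triangle = ½ × 350.8197 × 21.4 = $3753.77.

$3753.77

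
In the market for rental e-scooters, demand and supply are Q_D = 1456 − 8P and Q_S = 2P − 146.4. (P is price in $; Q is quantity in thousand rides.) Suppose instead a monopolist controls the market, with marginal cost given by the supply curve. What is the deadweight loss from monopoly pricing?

$263.05 thousand

In inverse form: demand P = 182 − 0.125Q, supply P = 73.2 + 0.5Q.
Competitive equilibrium: 182 − 0.125Q = 73.2 + 0.5Q → Q* = 174.08, P* = 160.24.
Marginal revenue: MR = 182 − 0.25Q. Set MR = MC: 182 − 0.25Q = 73.2 + 0.5Q → Q_m = 145.0667.
Price P_m = 182 − 0.125·145.0667 = 163.8667; MC(Q_m) = 73.2 + 0.5·145.0667 = 145.7334.
Competitive Q* = 174.08, so ΔQ = 29.0133; wedge = 163.8667 − 145.7334 = 18.1333.
Welfare loss = ½ × 29.0133 × 18.1333 = $263.05 thousand.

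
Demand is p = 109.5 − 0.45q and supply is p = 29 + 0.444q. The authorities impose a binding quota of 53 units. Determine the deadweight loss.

613.42

Competitive equilibrium: 109.5 − 0.45q = 29 + 0.444q → q* = 90.0447, p* = 68.9799.
At q = 53: demand price = 109.5 − 0.45·53 = 85.65; supply price = 29 + 0.444·53 = 52.532.
Δq = 90.0447 − 53 = 37.0447; wedge = 85.65 − 52.532 = 33.118.
Welfare loss = ½ × 37.0447 × 33.118 = 613.42.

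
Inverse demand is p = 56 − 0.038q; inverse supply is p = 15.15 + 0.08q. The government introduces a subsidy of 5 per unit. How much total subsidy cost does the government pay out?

Competitive equilibrium: 56 − 0.038q = 15.15 + 0.08q → q* = 346.1864, p* = 42.8449.
The subsidy lowers effective supply by 5: p = 10.15 + 0.08q.
New quantity: 56 − 0.038q = 10.15 + 0.08q → q' = 388.5593.
Total subsidy cost = 5 × 388.5593 = 1942.80.

1942.80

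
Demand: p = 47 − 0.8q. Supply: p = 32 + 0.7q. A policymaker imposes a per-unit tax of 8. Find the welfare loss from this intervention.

21.33

Competitive equilibrium: 47 − 0.8q = 32 + 0.7q → q* = 10, p* = 39.
With the tax, the buyer price exceeds the seller price by 8: (47 − 0.8q) − (32 + 0.7q) = 8 → q' = 4.6667.
Δq = 10 − 4.6667 = 5.3333; the wedge equals the tax, 8.
Deadweight loss = ½ × 5.3333 × 8 = 21.33.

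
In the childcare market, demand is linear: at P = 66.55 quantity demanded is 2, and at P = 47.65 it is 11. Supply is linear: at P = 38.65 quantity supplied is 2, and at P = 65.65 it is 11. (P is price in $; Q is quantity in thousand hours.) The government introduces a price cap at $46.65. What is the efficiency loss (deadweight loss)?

Demand slope = (47.65 − 66.55)/(11 − 2) = −2.1, so P = 70.75 − 2.1Q.
Supply slope = (65.65 − 38.65)/(11 − 2) = 3, so P = 32.65 + 3Q.
Competitive equilibrium: 70.75 − 2.1Q = 32.65 + 3Q → Q* = 7.4706, P* = 55.0618.
At the ceiling P = 46.65, quantity supplied = (46.65 − 32.65)/3 = 4.6667.
Willingness to pay at Q' = 4.6667: 70.75 − 2.1·4.6667 = 60.9499.
ΔQ = 7.4706 − 4.6667 = 2.8039; wedge = 60.9499 − 46.65 = 14.2999.
DWL = ½ × 2.8039 × 14.2999 = $20.05 thousand.

$20.05 thousand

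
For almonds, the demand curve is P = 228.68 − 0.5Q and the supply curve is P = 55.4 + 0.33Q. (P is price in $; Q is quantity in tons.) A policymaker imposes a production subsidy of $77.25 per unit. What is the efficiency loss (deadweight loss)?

$3594.92

Competitive equilibrium: 228.68 − 0.5Q = 55.4 + 0.33Q → Q* = 208.7711, P* = 124.2945.
The subsidy lowers effective supply by 77.25: P = 0.33Q − 21.85.
New quantity: 228.68 − 0.5Q = 0.33Q − 21.85 → Q' = 301.8434.
Overproduction ΔQ = 301.8434 − 208.7711 = 93.0723; wedge = subsidy = 77.25.
DWL = ½ × 93.0723 × 77.25 = $3594.92.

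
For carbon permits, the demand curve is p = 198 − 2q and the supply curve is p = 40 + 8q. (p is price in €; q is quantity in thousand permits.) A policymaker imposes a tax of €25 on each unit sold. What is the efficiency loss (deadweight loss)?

Competitive equilibrium: 198 − 2q = 40 + 8q → q* = 15.8, p* = 166.4.
With the tax, the buyer price exceeds the seller price by 25: (198 − 2q) − (40 + 8q) = 25 → q' = 13.3.
Δq = 15.8 − 13.3 = 2.5; the wedge equals the tax, 25.
Welfare loss = ½ × 2.5 × 25 = €31.25 thousand.

€31.25 thousand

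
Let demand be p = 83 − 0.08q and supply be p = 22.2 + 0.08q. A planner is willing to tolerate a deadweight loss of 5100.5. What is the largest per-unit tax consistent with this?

40.4

Competitive equilibrium: 83 − 0.08q = 22.2 + 0.08q → q* = 380, p* = 52.6.
A tax t gives Δq = t/0.16 and wedge t, so DWL = t²/0.32.
t²/0.32 = 5100.5 → t² = 1632.16 → t = 40.4.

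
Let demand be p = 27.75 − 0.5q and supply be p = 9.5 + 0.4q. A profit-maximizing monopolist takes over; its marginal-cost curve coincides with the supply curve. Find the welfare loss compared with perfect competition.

Competitive equilibrium: 27.75 − 0.5q = 9.5 + 0.4q → q* = 20.2778, p* = 17.6111.
Marginal revenue: MR = 27.75 − q. Set MR = MC: 27.75 − q = 9.5 + 0.4q → q_m = 13.0357.
Price p_m = 27.75 − 0.5·13.0357 = 21.2322; MC(q_m) = 9.5 + 0.4·13.0357 = 14.7143.
Competitive q* = 20.2778, so Δq = 7.2421; wedge = 21.2322 − 14.7143 = 6.5179.
Welfare loss = ½ × 7.2421 × 6.5179 = 23.60.

23.60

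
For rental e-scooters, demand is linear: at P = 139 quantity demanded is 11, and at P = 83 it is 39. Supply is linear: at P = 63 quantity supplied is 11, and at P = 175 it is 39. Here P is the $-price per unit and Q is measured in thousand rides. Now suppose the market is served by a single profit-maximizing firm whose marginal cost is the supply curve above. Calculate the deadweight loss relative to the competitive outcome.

$105.02 thousand

Demand slope = (83 − 139)/(39 − 11) = −2, so P = 161 − 2Q.
Supply slope = (175 − 63)/(39 − 11) = 4, so P = 19 + 4Q.
Competitive equilibrium: 161 − 2Q = 19 + 4Q → Q* = 23.6667, P* = 113.6667.
Marginal revenue: MR = 161 − 4Q. Set MR = MC: 161 − 4Q = 19 + 4Q → Q_m = 17.75.
Price P_m = 161 − 2·17.75 = 125.5; MC(Q_m) = 19 + 4·17.75 = 90.
Competitive Q* = 23.6667, so ΔQ = 5.9167; wedge = 125.5 − 90 = 35.5.
The triangle = ½ × 5.9167 × 35.5 = $105.02 thousand.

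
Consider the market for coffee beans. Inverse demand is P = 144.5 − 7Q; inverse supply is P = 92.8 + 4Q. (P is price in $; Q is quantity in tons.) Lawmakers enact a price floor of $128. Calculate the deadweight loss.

Competitive equilibrium: 144.5 − 7Q = 92.8 + 4Q → Q* = 4.7, P* = 111.6.
At the floor P = 128, quantity demanded = (144.5 − 128)/7 = 2.3571.
Sellers' marginal cost at Q' = 2.3571: 92.8 + 4·2.3571 = 102.2284.
ΔQ = 4.7 − 2.3571 = 2.3429; wedge = 128 − 102.2284 = 25.7716.
Deadweight loss = ½ × 2.3429 × 25.7716 = $30.19.

$30.19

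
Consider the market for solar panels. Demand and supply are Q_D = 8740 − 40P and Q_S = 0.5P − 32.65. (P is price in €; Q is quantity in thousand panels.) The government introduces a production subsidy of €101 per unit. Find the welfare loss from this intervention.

€2518.77 thousand

In inverse form: demand P = 218.5 − 0.025Q, supply P = 65.3 + 2Q.
Competitive equilibrium: 218.5 − 0.025Q = 65.3 + 2Q → Q* = 75.6543, P* = 216.6086.
The subsidy lowers effective supply by 101: P = 2Q − 35.7.
New quantity: 218.5 − 0.025Q = 2Q − 35.7 → Q' = 125.5309.
Overproduction ΔQ = 125.5309 − 75.6543 = 49.8766; wedge = subsidy = 101.
Welfare loss = ½ × 49.8766 × 101 = €2518.77 thousand.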